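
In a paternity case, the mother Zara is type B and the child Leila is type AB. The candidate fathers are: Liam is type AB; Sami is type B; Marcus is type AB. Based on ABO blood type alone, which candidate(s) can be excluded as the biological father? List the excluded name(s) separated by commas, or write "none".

Sami

A candidate is excluded only if no genotype consistent with his phenotype could produce a type AB child with a type B mother.
Sami (type B): no genotype consistent with that phenotype can produce a type-AB child with a type-B mother.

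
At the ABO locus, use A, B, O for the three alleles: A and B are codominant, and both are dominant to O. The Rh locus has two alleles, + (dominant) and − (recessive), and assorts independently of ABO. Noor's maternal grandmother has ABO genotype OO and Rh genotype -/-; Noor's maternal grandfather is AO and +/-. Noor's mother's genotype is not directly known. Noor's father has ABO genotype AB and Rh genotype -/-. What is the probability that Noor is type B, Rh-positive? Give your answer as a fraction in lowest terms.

3/32

Noor's mother's ABO genotype from OO × AO: 1/2 AO, 1/2 OO.
Crossing each possibility with the father AB and summing P(type B): 1/2·1/4 + 1/2·1/2 = 3/8.
Similarly for Rh via the mother's Rh distribution: P(Rh+) = 1/4.
Independent loci: 3/8 × 1/4 = 3/32.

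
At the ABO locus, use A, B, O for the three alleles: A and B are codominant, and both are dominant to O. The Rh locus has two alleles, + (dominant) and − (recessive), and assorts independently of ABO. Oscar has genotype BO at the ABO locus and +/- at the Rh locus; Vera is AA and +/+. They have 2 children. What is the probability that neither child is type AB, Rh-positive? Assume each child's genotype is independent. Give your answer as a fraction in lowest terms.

ABO cross BO × AA → 1/2 A, 1/2 AB.
Rh cross +/- × +/+ → 1 Rh+; so P(type AB, Rh-positive) = 1/2 × 1 = 1/2 per child.
P(not type AB, Rh-positive) = 1/2 for one child; (1/2)^2 = 1/4.

1/4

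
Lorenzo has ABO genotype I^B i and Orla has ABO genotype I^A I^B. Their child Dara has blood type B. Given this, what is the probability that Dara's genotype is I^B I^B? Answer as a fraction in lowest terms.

Cross I^B i × I^A I^B → 1/4 I^A I^B, 1/4 I^A i, 1/4 I^B I^B, 1/4 I^B i.
Type-B genotypes among offspring: I^B I^B (1/4), I^B i (1/4); total 1/2.
P(I^B I^B | type B) = (1/4) / (1/2) = 1/2.

1/2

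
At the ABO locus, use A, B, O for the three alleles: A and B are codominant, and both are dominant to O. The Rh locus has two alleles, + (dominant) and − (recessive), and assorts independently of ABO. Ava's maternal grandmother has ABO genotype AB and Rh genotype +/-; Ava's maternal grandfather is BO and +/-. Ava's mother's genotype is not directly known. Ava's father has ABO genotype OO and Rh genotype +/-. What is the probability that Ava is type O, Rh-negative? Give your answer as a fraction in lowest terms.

1/16

Ava's mother's ABO genotype from AB × BO: 1/4 AB, 1/4 AO, 1/4 BB, 1/4 BO.
Crossing each possibility with the father OO and summing P(type O): 1/4·0 + 1/4·1/2 + 1/4·0 + 1/4·1/2 = 1/4.
Similarly for Rh via the mother's Rh distribution: P(Rh-) = 1/4.
Independent loci: 1/4 × 1/4 = 1/16.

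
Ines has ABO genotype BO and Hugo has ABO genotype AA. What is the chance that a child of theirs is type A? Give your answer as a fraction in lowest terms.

ABO cross BO × AA → offspring phenotypes: 1/2 A, 1/2 AB.
So P(type A) = 1/2.

1/2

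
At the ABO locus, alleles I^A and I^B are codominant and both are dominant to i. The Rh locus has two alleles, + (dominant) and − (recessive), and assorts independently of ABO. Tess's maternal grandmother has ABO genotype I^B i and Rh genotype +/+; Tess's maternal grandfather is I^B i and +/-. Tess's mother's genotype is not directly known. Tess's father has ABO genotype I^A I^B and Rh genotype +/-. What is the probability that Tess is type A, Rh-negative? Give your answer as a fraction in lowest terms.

Tess's mother's ABO genotype from I^B i × I^B i: 1/4 I^B I^B, 1/2 I^B i, 1/4 i i.
Crossing each possibility with the father I^A I^B and summing P(type A): 1/4·0 + 1/2·1/4 + 1/4·1/2 = 1/4.
Similarly for Rh via the mother's Rh distribution: P(Rh-) = 1/8.
Independent loci: 1/4 × 1/8 = 1/32.

1/32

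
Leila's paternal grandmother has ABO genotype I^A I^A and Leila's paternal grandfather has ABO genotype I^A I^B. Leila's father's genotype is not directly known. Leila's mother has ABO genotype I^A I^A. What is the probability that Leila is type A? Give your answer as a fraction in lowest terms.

Leila's father's ABO genotype from I^A I^A × I^A I^B: 1/2 I^A I^A, 1/2 I^A I^B.
Crossing each possibility with the mother I^A I^A and summing P(type A): 1/2·1 + 1/2·1/2 = 3/4.

3/4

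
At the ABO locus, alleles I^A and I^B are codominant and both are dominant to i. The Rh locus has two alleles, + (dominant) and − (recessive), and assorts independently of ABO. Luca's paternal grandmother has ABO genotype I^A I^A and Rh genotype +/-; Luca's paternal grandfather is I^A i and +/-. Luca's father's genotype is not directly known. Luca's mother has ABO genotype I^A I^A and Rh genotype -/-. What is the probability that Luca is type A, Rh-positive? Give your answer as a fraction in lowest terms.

Luca's father's ABO genotype from I^A I^A × I^A i: 1/2 I^A I^A, 1/2 I^A i.
Crossing each possibility with the mother I^A I^A and summing P(type A): 1/2·1 + 1/2·1 = 1.
Similarly for Rh via the father's Rh distribution: P(Rh+) = 1/2.
Independent loci: 1 × 1/2 = 1/2.

1/2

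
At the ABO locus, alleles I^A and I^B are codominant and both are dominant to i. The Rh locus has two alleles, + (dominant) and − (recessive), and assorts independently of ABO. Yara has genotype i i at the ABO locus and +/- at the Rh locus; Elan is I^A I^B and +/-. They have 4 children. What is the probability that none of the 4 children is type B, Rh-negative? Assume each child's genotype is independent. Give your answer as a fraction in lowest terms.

2401/4096

ABO cross i i × I^A I^B → 1/2 A, 1/2 B.
Rh cross +/- × +/- → 3/4 Rh+, 1/4 Rh-; so P(type B, Rh-negative) = 1/2 × 1/4 = 1/8 per child.
P(not type B, Rh-negative) = 7/8 for one child; (7/8)^4 = 2401/4096.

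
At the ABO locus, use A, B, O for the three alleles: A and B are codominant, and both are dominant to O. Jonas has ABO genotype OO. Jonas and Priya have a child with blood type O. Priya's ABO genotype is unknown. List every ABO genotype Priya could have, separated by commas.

AO, BO, OO

For each candidate genotype of Priya, check whether crossing it with OO can produce every observed child phenotype.
  AA → possible child types {A} ✗
  AB → possible child types {A, B} ✗
  AO → possible child types {O, A} ✓
  BB → possible child types {B} ✗
  BO → possible child types {O, B} ✓
  OO → possible child types {O} ✓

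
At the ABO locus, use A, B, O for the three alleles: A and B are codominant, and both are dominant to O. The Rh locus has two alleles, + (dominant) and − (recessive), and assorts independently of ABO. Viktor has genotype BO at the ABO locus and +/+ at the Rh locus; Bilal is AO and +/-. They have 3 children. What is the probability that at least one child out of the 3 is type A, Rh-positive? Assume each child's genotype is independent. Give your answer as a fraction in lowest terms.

37/64

ABO cross BO × AO → 1/4 O, 1/4 A, 1/4 B, 1/4 AB.
Rh cross +/+ × +/- → 1 Rh+; so P(type A, Rh-positive) = 1/4 × 1 = 1/4 per child.
P(none) = (3/4)^3 = 27/64; P(at least one) = 1 − 27/64 = 37/64.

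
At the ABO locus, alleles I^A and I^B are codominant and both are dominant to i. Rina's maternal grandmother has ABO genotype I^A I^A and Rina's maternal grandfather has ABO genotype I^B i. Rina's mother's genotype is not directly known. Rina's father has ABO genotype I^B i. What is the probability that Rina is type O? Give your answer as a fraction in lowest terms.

1/8

Rina's mother's ABO genotype from I^A I^A × I^B i: 1/2 I^A I^B, 1/2 I^A i.
Crossing each possibility with the father I^B i and summing P(type O): 1/2·0 + 1/2·1/4 = 1/8.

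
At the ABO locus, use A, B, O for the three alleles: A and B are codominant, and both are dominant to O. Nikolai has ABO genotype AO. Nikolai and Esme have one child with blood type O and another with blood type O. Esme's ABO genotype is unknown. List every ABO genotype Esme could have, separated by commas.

For each candidate genotype of Esme, check whether crossing it with AO can produce every observed child phenotype.
  AA → possible child types {A} ✗
  AB → possible child types {A, B, AB} ✗
  AO → possible child types {O, A} ✓
  BB → possible child types {B, AB} ✗
  BO → possible child types {O, A, B, AB} ✓
  OO → possible child types {O, A} ✓

AO, BO, OO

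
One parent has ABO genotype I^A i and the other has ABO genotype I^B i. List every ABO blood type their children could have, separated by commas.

Gametes from I^A i × I^B i give offspring ABO genotypes I^A I^B, I^A i, I^B i, i i, i.e. phenotypes O, A, B, AB.

O, A, B, AB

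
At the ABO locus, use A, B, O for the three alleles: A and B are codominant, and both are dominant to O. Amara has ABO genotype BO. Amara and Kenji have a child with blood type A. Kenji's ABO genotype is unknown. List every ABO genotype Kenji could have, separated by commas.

For each candidate genotype of Kenji, check whether crossing it with BO can produce every observed child phenotype.
  AA → possible child types {A, AB} ✓
  AB → possible child types {A, B, AB} ✓
  AO → possible child types {O, A, B, AB} ✓
  BB → possible child types {B} ✗
  BO → possible child types {O, B} ✗
  OO → possible child types {O, B} ✗

AA, AB, AO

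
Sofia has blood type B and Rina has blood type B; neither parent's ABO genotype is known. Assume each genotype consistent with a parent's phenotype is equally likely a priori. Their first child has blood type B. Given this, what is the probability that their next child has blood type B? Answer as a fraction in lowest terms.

Possible genotypes: Sofia ∈ {I^B I^B, I^B i}; Rina ∈ {I^B I^B, I^B i}.
Weight each parental genotype pair by prior × P(type-B child):
  I^B I^B × I^B I^B: posterior weight 4/15; P(next child type B) = 1.
  I^B I^B × I^B i: posterior weight 4/15; P(next child type B) = 1.
  I^B i × I^B I^B: posterior weight 4/15; P(next child type B) = 1.
  I^B i × I^B i: posterior weight 1/5; P(next child type B) = 3/4.
Weighted sum = 19/20.

19/20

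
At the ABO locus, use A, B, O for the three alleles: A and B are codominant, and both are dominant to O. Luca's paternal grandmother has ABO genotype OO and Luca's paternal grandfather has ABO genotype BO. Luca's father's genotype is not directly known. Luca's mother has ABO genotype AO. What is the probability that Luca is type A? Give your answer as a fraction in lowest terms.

3/8

Luca's father's ABO genotype from OO × BO: 1/2 BO, 1/2 OO.
Crossing each possibility with the mother AO and summing P(type A): 1/2·1/4 + 1/2·1/2 = 3/8.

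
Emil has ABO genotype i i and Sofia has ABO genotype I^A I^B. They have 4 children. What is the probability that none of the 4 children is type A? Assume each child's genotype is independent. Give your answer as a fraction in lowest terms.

1/16

ABO cross i i × I^A I^B → 1/2 A, 1/2 B.
So P(type A) = 1/2 per child.
P(not type A) = 1/2 for one child; (1/2)^4 = 1/16.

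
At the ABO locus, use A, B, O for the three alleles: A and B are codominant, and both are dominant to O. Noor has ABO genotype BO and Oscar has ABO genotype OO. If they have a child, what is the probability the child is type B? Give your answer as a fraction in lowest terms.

1/2

ABO cross BO × OO → offspring phenotypes: 1/2 O, 1/2 B.
So P(type B) = 1/2.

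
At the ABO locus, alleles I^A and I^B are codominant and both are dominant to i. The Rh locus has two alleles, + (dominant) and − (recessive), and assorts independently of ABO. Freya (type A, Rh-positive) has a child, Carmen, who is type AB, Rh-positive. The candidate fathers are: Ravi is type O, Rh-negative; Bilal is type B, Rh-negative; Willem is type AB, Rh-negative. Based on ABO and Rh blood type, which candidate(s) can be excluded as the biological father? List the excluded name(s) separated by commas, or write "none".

A candidate is excluded only if no genotype consistent with his phenotype could produce a type AB, Rh-positive child with a type A, Rh-positive mother.
Ravi (type O, Rh-): no genotype consistent with that phenotype can produce a type-AB Rh+ child with a type-A mother.

Ravi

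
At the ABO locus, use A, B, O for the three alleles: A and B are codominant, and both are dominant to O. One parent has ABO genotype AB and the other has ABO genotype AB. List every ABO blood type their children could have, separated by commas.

Gametes from AB × AB give offspring ABO genotypes AA, AB, BB, i.e. phenotypes A, B, AB.

A, B, AB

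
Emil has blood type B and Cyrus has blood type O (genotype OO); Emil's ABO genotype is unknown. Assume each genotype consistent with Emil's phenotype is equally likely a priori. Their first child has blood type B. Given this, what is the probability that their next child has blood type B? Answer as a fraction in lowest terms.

5/6

Possible genotypes: Emil ∈ {BB, BO}; Cyrus ∈ {OO}.
Weight each parental genotype pair by prior × P(type-B child):
  BB × OO: posterior weight 2/3; P(next child type B) = 1.
  BO × OO: posterior weight 1/3; P(next child type B) = 1/2.
Weighted sum = 5/6.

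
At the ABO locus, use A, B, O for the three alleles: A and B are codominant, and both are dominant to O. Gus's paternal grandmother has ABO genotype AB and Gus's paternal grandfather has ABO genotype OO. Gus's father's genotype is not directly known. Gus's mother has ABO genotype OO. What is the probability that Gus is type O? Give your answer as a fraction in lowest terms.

1/2

Gus's father's ABO genotype from AB × OO: 1/2 AO, 1/2 BO.
Crossing each possibility with the mother OO and summing P(type O): 1/2·1/2 + 1/2·1/2 = 1/2.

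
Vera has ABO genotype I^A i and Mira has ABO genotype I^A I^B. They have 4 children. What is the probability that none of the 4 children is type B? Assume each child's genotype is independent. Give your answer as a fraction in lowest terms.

ABO cross I^A i × I^A I^B → 1/2 A, 1/4 B, 1/4 AB.
So P(type B) = 1/4 per child.
P(not type B) = 3/4 for one child; (3/4)^4 = 81/256.

81/256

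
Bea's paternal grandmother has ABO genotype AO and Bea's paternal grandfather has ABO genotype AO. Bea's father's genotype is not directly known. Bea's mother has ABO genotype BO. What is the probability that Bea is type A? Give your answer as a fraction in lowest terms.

Bea's father's ABO genotype from AO × AO: 1/4 AA, 1/2 AO, 1/4 OO.
Crossing each possibility with the mother BO and summing P(type A): 1/4·1/2 + 1/2·1/4 + 1/4·0 = 1/4.

1/4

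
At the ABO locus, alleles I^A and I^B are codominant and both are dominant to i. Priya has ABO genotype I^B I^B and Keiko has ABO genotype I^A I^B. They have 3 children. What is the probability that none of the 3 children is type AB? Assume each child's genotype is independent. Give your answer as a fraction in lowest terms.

ABO cross I^B I^B × I^A I^B → 1/2 B, 1/2 AB.
So P(type AB) = 1/2 per child.
P(not type AB) = 1/2 for one child; (1/2)^3 = 1/8.

1/8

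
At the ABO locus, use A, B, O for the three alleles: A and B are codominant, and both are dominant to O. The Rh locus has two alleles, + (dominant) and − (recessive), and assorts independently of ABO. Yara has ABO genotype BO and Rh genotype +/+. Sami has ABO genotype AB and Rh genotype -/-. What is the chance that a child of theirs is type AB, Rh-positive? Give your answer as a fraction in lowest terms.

1/4

ABO cross BO × AB → offspring phenotypes: 1/4 A, 1/2 B, 1/4 AB.
Rh cross +/+ × -/- → 1 Rh+.
Independent loci: P(type AB, Rh-positive) = 1/4 × 1 = 1/4.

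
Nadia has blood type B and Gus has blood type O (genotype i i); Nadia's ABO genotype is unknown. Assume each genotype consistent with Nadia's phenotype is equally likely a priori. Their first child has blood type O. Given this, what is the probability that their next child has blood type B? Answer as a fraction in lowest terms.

1/2

Possible genotypes: Nadia ∈ {I^B I^B, I^B i}; Gus ∈ {i i}.
Weight each parental genotype pair by prior × P(type-O child):
  I^B i × i i: posterior weight 1; P(next child type B) = 1/2.
Weighted sum = 1/2.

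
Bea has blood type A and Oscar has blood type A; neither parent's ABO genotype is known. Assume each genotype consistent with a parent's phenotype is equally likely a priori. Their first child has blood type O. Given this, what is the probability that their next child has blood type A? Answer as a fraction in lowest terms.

3/4

Possible genotypes: Bea ∈ {AA, AO}; Oscar ∈ {AA, AO}.
Weight each parental genotype pair by prior × P(type-O child):
  AO × AO: posterior weight 1; P(next child type A) = 3/4.
Weighted sum = 3/4.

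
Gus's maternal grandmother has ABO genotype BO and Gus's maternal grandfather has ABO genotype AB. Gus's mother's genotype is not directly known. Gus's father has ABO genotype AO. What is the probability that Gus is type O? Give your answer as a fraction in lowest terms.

1/8

Gus's mother's ABO genotype from BO × AB: 1/4 AB, 1/4 AO, 1/4 BB, 1/4 BO.
Crossing each possibility with the father AO and summing P(type O): 1/4·0 + 1/4·1/4 + 1/4·0 + 1/4·1/4 = 1/8.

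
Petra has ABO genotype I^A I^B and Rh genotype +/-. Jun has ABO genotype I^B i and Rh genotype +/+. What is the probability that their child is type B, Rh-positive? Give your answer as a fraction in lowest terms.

ABO cross I^A I^B × I^B i → offspring phenotypes: 1/4 A, 1/2 B, 1/4 AB.
Rh cross +/- × +/+ → 1 Rh+.
Independent loci: P(type B, Rh-positive) = 1/2 × 1 = 1/2.

1/2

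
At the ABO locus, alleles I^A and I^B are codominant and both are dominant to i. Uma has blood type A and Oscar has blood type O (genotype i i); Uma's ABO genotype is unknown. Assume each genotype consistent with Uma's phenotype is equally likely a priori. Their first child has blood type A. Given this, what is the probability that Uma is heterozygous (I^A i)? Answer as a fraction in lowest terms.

1/3

Possible genotypes: Uma ∈ {I^A I^A, I^A i}; Oscar ∈ {i i}.
Weight each parental genotype pair by prior × P(type-A child):
  I^A I^A × i i: posterior weight 2/3.
  I^A i × i i: posterior weight 1/3.
Sum the posterior weight over pairs where Uma is I^A i: 1/3.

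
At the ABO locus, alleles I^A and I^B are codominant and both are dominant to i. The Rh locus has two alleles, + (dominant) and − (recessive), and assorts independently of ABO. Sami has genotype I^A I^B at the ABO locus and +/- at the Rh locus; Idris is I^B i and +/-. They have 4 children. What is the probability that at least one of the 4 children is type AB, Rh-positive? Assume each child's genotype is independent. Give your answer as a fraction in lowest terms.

ABO cross I^A I^B × I^B i → 1/4 A, 1/2 B, 1/4 AB.
Rh cross +/- × +/- → 3/4 Rh+, 1/4 Rh-; so P(type AB, Rh-positive) = 1/4 × 3/4 = 3/16 per child.
P(none) = (13/16)^4 = 28561/65536; P(at least one) = 1 − 28561/65536 = 36975/65536.

36975/65536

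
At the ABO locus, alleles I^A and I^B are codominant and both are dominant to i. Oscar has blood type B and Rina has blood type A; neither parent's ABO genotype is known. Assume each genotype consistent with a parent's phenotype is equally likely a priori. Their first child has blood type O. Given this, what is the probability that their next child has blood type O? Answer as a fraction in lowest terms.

Possible genotypes: Oscar ∈ {I^B I^B, I^B i}; Rina ∈ {I^A I^A, I^A i}.
Weight each parental genotype pair by prior × P(type-O child):
  I^B i × I^A i: posterior weight 1; P(next child type O) = 1/4.
Weighted sum = 1/4.

1/4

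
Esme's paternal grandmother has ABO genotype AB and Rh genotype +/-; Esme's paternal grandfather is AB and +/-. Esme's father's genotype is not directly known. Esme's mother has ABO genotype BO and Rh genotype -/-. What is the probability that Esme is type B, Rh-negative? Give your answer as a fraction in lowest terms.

1/4

Esme's father's ABO genotype from AB × AB: 1/4 AA, 1/2 AB, 1/4 BB.
Crossing each possibility with the mother BO and summing P(type B): 1/4·0 + 1/2·1/2 + 1/4·1 = 1/2.
Similarly for Rh via the father's Rh distribution: P(Rh-) = 1/2.
Independent loci: 1/2 × 1/2 = 1/4.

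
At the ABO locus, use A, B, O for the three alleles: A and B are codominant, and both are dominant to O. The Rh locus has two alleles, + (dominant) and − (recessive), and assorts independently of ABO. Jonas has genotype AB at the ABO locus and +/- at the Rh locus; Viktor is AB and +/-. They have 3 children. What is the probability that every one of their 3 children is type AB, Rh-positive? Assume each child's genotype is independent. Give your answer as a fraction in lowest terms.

27/512

ABO cross AB × AB → 1/4 A, 1/4 B, 1/2 AB.
Rh cross +/- × +/- → 3/4 Rh+, 1/4 Rh-; so P(type AB, Rh-positive) = 1/2 × 3/4 = 3/8 per child.
All 3 independent: (3/8)^3 = 27/512.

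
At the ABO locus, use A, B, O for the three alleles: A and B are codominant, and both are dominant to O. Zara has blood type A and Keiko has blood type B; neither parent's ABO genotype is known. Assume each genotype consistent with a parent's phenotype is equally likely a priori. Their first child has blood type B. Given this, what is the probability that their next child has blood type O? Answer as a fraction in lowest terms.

1/12

Possible genotypes: Zara ∈ {AA, AO}; Keiko ∈ {BB, BO}.
Weight each parental genotype pair by prior × P(type-B child):
  AO × BB: posterior weight 2/3; P(next child type O) = 0.
  AO × BO: posterior weight 1/3; P(next child type O) = 1/4.
Weighted sum = 1/12.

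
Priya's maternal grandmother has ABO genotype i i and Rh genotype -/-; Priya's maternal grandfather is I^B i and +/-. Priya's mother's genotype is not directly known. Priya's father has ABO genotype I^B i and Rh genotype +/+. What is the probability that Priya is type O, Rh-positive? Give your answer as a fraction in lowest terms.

Priya's mother's ABO genotype from i i × I^B i: 1/2 I^B i, 1/2 i i.
Crossing each possibility with the father I^B i and summing P(type O): 1/2·1/4 + 1/2·1/2 = 3/8.
Similarly for Rh via the mother's Rh distribution: P(Rh+) = 1.
Independent loci: 3/8 × 1 = 3/8.

3/8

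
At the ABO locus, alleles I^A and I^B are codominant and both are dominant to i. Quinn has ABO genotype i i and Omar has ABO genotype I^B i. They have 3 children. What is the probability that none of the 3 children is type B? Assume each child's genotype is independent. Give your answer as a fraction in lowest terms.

ABO cross i i × I^B i → 1/2 O, 1/2 B.
So P(type B) = 1/2 per child.
P(not type B) = 1/2 for one child; (1/2)^3 = 1/8.

1/8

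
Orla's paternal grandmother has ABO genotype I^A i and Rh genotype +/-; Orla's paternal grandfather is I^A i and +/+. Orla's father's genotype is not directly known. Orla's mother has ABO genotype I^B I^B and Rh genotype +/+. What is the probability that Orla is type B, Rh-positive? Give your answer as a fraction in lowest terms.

1/2

Orla's father's ABO genotype from I^A i × I^A i: 1/4 I^A I^A, 1/2 I^A i, 1/4 i i.
Crossing each possibility with the mother I^B I^B and summing P(type B): 1/4·0 + 1/2·1/2 + 1/4·1 = 1/2.
Similarly for Rh via the father's Rh distribution: P(Rh+) = 1.
Independent loci: 1/2 × 1 = 1/2.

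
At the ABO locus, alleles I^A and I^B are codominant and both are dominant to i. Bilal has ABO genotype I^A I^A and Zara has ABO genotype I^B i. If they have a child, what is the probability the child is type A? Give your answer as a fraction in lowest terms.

1/2

ABO cross I^A I^A × I^B i → offspring phenotypes: 1/2 A, 1/2 AB.
So P(type A) = 1/2.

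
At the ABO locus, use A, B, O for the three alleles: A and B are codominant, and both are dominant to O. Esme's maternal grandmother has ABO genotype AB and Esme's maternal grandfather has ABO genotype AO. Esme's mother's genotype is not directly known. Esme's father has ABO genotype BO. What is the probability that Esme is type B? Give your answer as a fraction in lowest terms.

3/8

Esme's mother's ABO genotype from AB × AO: 1/4 AA, 1/4 AB, 1/4 AO, 1/4 BO.
Crossing each possibility with the father BO and summing P(type B): 1/4·0 + 1/4·1/2 + 1/4·1/4 + 1/4·3/4 = 3/8.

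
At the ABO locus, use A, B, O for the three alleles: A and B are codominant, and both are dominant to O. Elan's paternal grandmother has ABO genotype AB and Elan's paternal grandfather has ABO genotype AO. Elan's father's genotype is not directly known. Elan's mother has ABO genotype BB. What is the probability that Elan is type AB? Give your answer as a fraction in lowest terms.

1/2

Elan's father's ABO genotype from AB × AO: 1/4 AA, 1/4 AB, 1/4 AO, 1/4 BO.
Crossing each possibility with the mother BB and summing P(type AB): 1/4·1 + 1/4·1/2 + 1/4·1/2 + 1/4·0 = 1/2.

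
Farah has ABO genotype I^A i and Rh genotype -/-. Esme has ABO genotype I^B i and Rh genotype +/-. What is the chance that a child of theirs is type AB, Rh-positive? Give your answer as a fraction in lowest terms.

ABO cross I^A i × I^B i → offspring phenotypes: 1/4 O, 1/4 A, 1/4 B, 1/4 AB.
Rh cross -/- × +/- → 1/2 Rh+, 1/2 Rh-.
Independent loci: P(type AB, Rh-positive) = 1/4 × 1/2 = 1/8.

1/8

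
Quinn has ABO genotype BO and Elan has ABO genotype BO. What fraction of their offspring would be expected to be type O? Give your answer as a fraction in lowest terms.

ABO cross BO × BO → offspring phenotypes: 1/4 O, 3/4 B.
So P(type O) = 1/4.

1/4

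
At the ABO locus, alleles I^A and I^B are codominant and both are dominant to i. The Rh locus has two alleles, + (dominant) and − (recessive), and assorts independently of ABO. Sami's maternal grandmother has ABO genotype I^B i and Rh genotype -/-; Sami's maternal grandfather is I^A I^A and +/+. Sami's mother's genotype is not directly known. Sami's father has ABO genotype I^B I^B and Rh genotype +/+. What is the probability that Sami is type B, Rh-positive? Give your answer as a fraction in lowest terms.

1/2

Sami's mother's ABO genotype from I^B i × I^A I^A: 1/2 I^A I^B, 1/2 I^A i.
Crossing each possibility with the father I^B I^B and summing P(type B): 1/2·1/2 + 1/2·1/2 = 1/2.
Similarly for Rh via the mother's Rh distribution: P(Rh+) = 1.
Independent loci: 1/2 × 1 = 1/2.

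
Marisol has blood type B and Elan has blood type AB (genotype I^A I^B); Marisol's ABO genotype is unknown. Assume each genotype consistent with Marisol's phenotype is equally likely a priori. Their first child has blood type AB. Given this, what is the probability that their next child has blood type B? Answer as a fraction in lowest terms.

Possible genotypes: Marisol ∈ {I^B I^B, I^B i}; Elan ∈ {I^A I^B}.
Weight each parental genotype pair by prior × P(type-AB child):
  I^B I^B × I^A I^B: posterior weight 2/3; P(next child type B) = 1/2.
  I^B i × I^A I^B: posterior weight 1/3; P(next child type B) = 1/2.
Weighted sum = 1/2.

1/2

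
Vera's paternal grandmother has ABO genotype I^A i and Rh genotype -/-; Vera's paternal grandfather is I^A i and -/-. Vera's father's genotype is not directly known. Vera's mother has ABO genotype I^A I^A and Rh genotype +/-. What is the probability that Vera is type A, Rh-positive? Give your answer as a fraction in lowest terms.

1/2

Vera's father's ABO genotype from I^A i × I^A i: 1/4 I^A I^A, 1/2 I^A i, 1/4 i i.
Crossing each possibility with the mother I^A I^A and summing P(type A): 1/4·1 + 1/2·1 + 1/4·1 = 1.
Similarly for Rh via the father's Rh distribution: P(Rh+) = 1/2.
Independent loci: 1 × 1/2 = 1/2.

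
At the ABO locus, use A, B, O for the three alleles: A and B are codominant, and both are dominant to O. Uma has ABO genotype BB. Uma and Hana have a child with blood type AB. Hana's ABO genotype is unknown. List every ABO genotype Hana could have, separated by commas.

For each candidate genotype of Hana, check whether crossing it with BB can produce every observed child phenotype.
  AA → possible child types {AB} ✓
  AB → possible child types {B, AB} ✓
  AO → possible child types {B, AB} ✓
  BB → possible child types {B} ✗
  BO → possible child types {B} ✗
  OO → possible child types {B} ✗

AA, AB, AO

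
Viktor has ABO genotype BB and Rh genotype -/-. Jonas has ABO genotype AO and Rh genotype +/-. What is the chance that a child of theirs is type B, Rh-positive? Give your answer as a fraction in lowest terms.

ABO cross BB × AO → offspring phenotypes: 1/2 B, 1/2 AB.
Rh cross -/- × +/- → 1/2 Rh+, 1/2 Rh-.
Independent loci: P(type B, Rh-positive) = 1/2 × 1/2 = 1/4.

1/4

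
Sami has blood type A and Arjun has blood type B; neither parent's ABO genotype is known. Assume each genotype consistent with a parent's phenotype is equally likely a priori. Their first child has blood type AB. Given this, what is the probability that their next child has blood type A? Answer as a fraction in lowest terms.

Possible genotypes: Sami ∈ {I^A I^A, I^A i}; Arjun ∈ {I^B I^B, I^B i}.
Weight each parental genotype pair by prior × P(type-AB child):
  I^A I^A × I^B I^B: posterior weight 4/9; P(next child type A) = 0.
  I^A I^A × I^B i: posterior weight 2/9; P(next child type A) = 1/2.
  I^A i × I^B I^B: posterior weight 2/9; P(next child type A) = 0.
  I^A i × I^B i: posterior weight 1/9; P(next child type A) = 1/4.
Weighted sum = 5/36.

5/36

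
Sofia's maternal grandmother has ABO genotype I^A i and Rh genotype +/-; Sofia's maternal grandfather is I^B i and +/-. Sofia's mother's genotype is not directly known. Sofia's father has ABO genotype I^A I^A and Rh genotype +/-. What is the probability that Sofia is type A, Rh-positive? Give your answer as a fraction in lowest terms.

9/16

Sofia's mother's ABO genotype from I^A i × I^B i: 1/4 I^A I^B, 1/4 I^A i, 1/4 I^B i, 1/4 i i.
Crossing each possibility with the father I^A I^A and summing P(type A): 1/4·1/2 + 1/4·1 + 1/4·1/2 + 1/4·1 = 3/4.
Similarly for Rh via the mother's Rh distribution: P(Rh+) = 3/4.
Independent loci: 3/4 × 3/4 = 9/16.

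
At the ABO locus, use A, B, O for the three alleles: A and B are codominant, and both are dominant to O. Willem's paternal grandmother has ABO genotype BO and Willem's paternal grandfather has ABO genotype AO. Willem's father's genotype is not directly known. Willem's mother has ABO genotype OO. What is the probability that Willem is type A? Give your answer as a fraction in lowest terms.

1/4

Willem's father's ABO genotype from BO × AO: 1/4 AB, 1/4 AO, 1/4 BO, 1/4 OO.
Crossing each possibility with the mother OO and summing P(type A): 1/4·1/2 + 1/4·1/2 + 1/4·0 + 1/4·0 = 1/4.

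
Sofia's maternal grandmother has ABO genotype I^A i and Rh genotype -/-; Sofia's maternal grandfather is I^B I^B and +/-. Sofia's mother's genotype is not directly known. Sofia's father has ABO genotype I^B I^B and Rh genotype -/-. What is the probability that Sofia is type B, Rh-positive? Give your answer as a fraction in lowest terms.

3/16

Sofia's mother's ABO genotype from I^A i × I^B I^B: 1/2 I^A I^B, 1/2 I^B i.
Crossing each possibility with the father I^B I^B and summing P(type B): 1/2·1/2 + 1/2·1 = 3/4.
Similarly for Rh via the mother's Rh distribution: P(Rh+) = 1/4.
Independent loci: 3/4 × 1/4 = 3/16.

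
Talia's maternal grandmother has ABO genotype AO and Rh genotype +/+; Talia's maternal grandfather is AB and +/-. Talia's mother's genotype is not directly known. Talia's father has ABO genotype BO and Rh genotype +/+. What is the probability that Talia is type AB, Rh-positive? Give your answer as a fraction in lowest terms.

Talia's mother's ABO genotype from AO × AB: 1/4 AA, 1/4 AB, 1/4 AO, 1/4 BO.
Crossing each possibility with the father BO and summing P(type AB): 1/4·1/2 + 1/4·1/4 + 1/4·1/4 + 1/4·0 = 1/4.
Similarly for Rh via the mother's Rh distribution: P(Rh+) = 1.
Independent loci: 1/4 × 1 = 1/4.

1/4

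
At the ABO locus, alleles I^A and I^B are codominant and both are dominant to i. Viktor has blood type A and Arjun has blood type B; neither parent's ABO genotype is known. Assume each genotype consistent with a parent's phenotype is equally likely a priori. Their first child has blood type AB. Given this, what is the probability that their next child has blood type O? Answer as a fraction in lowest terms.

Possible genotypes: Viktor ∈ {I^A I^A, I^A i}; Arjun ∈ {I^B I^B, I^B i}.
Weight each parental genotype pair by prior × P(type-AB child):
  I^A I^A × I^B I^B: posterior weight 4/9; P(next child type O) = 0.
  I^A I^A × I^B i: posterior weight 2/9; P(next child type O) = 0.
  I^A i × I^B I^B: posterior weight 2/9; P(next child type O) = 0.
  I^A i × I^B i: posterior weight 1/9; P(next child type O) = 1/4.
Weighted sum = 1/36.

1/36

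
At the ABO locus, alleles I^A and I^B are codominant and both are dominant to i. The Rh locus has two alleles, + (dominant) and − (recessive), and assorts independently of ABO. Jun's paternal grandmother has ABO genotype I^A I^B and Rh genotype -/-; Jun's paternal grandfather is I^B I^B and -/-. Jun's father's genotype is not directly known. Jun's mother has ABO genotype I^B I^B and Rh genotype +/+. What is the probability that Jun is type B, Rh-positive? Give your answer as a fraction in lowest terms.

Jun's father's ABO genotype from I^A I^B × I^B I^B: 1/2 I^A I^B, 1/2 I^B I^B.
Crossing each possibility with the mother I^B I^B and summing P(type B): 1/2·1/2 + 1/2·1 = 3/4.
Similarly for Rh via the father's Rh distribution: P(Rh+) = 1.
Independent loci: 3/4 × 1 = 3/4.

3/4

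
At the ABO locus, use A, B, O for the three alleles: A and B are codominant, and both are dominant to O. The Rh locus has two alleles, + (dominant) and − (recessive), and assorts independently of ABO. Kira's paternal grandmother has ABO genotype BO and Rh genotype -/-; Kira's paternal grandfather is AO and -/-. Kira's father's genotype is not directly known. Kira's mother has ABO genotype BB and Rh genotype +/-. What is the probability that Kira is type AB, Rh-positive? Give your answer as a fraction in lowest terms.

Kira's father's ABO genotype from BO × AO: 1/4 AB, 1/4 AO, 1/4 BO, 1/4 OO.
Crossing each possibility with the mother BB and summing P(type AB): 1/4·1/2 + 1/4·1/2 + 1/4·0 + 1/4·0 = 1/4.
Similarly for Rh via the father's Rh distribution: P(Rh+) = 1/2.
Independent loci: 1/4 × 1/2 = 1/8.

1/8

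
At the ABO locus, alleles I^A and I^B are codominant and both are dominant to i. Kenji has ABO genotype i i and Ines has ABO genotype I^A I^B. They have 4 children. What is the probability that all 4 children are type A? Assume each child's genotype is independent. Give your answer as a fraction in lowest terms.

1/16

ABO cross i i × I^A I^B → 1/2 A, 1/2 B.
So P(type A) = 1/2 per child.
All 4 independent: (1/2)^4 = 1/16.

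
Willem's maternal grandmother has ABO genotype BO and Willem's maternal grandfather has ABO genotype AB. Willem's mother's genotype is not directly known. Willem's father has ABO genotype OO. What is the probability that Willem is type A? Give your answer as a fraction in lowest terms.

1/4

Willem's mother's ABO genotype from BO × AB: 1/4 AB, 1/4 AO, 1/4 BB, 1/4 BO.
Crossing each possibility with the father OO and summing P(type A): 1/4·1/2 + 1/4·1/2 + 1/4·0 + 1/4·0 = 1/4.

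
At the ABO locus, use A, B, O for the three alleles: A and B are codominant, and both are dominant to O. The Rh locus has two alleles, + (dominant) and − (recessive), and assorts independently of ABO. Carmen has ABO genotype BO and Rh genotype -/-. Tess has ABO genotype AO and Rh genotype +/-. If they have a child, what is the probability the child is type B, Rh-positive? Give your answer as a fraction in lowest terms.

1/8

ABO cross BO × AO → offspring phenotypes: 1/4 O, 1/4 A, 1/4 B, 1/4 AB.
Rh cross -/- × +/- → 1/2 Rh+, 1/2 Rh-.
Independent loci: P(type B, Rh-positive) = 1/4 × 1/2 = 1/8.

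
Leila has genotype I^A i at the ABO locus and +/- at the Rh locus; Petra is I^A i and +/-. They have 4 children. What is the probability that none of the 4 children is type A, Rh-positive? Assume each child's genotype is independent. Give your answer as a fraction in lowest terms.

2401/65536

ABO cross I^A i × I^A i → 1/4 O, 3/4 A.
Rh cross +/- × +/- → 3/4 Rh+, 1/4 Rh-; so P(type A, Rh-positive) = 3/4 × 3/4 = 9/16 per child.
P(not type A, Rh-positive) = 7/16 for one child; (7/16)^4 = 2401/65536.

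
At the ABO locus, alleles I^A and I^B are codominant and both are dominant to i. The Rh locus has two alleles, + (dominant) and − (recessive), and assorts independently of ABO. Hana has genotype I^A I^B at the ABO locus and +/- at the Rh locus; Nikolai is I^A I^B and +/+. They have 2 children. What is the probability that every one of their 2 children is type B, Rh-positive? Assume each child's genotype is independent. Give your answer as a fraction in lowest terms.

ABO cross I^A I^B × I^A I^B → 1/4 A, 1/4 B, 1/2 AB.
Rh cross +/- × +/+ → 1 Rh+; so P(type B, Rh-positive) = 1/4 × 1 = 1/4 per child.
All 2 independent: (1/4)^2 = 1/16.

1/16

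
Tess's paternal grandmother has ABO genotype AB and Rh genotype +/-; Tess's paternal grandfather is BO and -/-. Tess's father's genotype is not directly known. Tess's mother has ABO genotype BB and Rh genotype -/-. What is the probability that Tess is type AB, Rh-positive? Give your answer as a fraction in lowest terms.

1/16

Tess's father's ABO genotype from AB × BO: 1/4 AB, 1/4 AO, 1/4 BB, 1/4 BO.
Crossing each possibility with the mother BB and summing P(type AB): 1/4·1/2 + 1/4·1/2 + 1/4·0 + 1/4·0 = 1/4.
Similarly for Rh via the father's Rh distribution: P(Rh+) = 1/4.
Independent loci: 1/4 × 1/4 = 1/16.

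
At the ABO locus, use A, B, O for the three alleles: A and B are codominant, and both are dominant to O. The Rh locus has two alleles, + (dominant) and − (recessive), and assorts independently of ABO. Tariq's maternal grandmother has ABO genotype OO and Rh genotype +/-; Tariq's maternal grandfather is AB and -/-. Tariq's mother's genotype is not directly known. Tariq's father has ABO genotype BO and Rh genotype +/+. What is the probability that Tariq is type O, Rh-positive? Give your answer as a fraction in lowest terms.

Tariq's mother's ABO genotype from OO × AB: 1/2 AO, 1/2 BO.
Crossing each possibility with the father BO and summing P(type O): 1/2·1/4 + 1/2·1/4 = 1/4.
Similarly for Rh via the mother's Rh distribution: P(Rh+) = 1.
Independent loci: 1/4 × 1 = 1/4.

1/4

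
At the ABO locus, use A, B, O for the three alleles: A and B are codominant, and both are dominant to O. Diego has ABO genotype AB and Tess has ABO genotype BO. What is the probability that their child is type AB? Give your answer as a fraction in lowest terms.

ABO cross AB × BO → offspring phenotypes: 1/4 A, 1/2 B, 1/4 AB.
So P(type AB) = 1/4.

1/4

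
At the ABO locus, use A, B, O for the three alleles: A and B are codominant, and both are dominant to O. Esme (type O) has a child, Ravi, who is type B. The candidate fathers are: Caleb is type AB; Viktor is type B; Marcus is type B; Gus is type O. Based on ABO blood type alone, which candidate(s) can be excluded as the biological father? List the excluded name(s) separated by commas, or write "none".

A candidate is excluded only if no genotype consistent with his phenotype could produce a type B child with a type O mother.
Gus (type O): no genotype consistent with that phenotype can produce a type-B child with a type-O mother.

Gus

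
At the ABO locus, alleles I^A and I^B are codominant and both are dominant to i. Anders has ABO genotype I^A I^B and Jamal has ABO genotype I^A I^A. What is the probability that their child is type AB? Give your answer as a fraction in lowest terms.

1/2

ABO cross I^A I^B × I^A I^A → offspring phenotypes: 1/2 A, 1/2 AB.
So P(type AB) = 1/2.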